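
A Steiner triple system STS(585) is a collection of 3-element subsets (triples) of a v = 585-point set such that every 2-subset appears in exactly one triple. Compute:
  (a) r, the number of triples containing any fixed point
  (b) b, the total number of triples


An STS(v) is a 2-(v, 3, 1) BIBD: block size k = 3, λ = 1.
Replication: r(k − 1) = λ(v − 1) ⇒ r·2 = 585 − 1 = 584 ⇒ r = 292.
Block count: b = v(v − 1)/6 = 585·584/6 = 341640/6 = 56940.
(Check via bk = vr: 56940·3 = 170820 = 585·292 = 170820 ✓.)

r = 292, b = 56940.


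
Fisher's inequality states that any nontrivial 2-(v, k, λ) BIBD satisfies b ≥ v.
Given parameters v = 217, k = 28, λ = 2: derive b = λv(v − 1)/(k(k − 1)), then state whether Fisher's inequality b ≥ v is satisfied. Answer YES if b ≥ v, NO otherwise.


b = λv(v − 1)/(k(k − 1)) = 2·217·216/(28·27) = 93744/756 = 124.
Compare with v = 217: b < v, so Fisher's inequality fails.

NO


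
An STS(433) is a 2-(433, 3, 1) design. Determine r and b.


An STS(v) is a 2-(v, 3, 1) BIBD: block size k = 3, λ = 1.
Replication: r(k − 1) = λ(v − 1) ⇒ r·2 = 433 − 1 = 432 ⇒ r = 216.
Block count: b = v(v − 1)/6 = 433·432/6 = 187056/6 = 31176.

r = 216, b = 31176.


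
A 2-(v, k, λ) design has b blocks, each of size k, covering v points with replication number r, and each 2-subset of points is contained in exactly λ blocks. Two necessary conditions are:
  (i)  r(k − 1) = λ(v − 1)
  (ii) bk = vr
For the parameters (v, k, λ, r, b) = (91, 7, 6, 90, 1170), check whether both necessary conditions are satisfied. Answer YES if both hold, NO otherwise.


Condition (i): r(k − 1) = 90·6 = 540; λ(v − 1) = 6·90 = 540. Match? YES.
Condition (ii): bk = 1170·7 = 8190; vr = 91·90 = 8190. Match? YES.
Both conditions hold? YES.

YES


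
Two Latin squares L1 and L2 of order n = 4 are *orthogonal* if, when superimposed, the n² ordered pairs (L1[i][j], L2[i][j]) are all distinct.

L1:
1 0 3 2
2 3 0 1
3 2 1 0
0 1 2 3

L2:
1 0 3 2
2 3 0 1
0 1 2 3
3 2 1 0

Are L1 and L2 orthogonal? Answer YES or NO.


Form the n² = 16 superimposed pairs (L1[i][j], L2[i][j]), row by row (rows and columns indexed from 0):
row 0: (1,1) (0,0) (3,3) (2,2)
row 1: (2,2) (3,3) (0,0) (1,1)
row 2: (3,0) (2,1) (1,2) (0,3)
row 3: (0,3) (1,2) (2,1) (3,0)
Orthogonality requires all 16 pairs distinct.
But the pair (2,2) repeats: cell (0,3) has L1 = 2, L2 = 2, and cell (1,0) has L1 = 2, L2 = 2.
A repeated pair means some other pair never occurs (only 8 distinct pairs out of 16), so the squares are not orthogonal.
Conclusion: NO.

NO


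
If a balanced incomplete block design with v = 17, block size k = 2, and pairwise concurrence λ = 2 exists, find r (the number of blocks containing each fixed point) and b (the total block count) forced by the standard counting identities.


Any 2-(v, k, λ) BIBD satisfies two necessary conditions:
  (i)  Each point sits in r blocks, and counting incidences through any fixed point gives r(k − 1) = λ(v − 1), so r = λ(v − 1)/(k − 1).
  (ii) Total incidences bk = vr, so b = vr/k.
Step 1: r = λ(v − 1)/(k − 1) = 2·(17 − 1)/(2 − 1) = 2·16/1 = 32/1 = 32.
Step 2: b = vr/k = 17·32/2 = 544/2 = 272.
Check integrality: r = 32 ∈ Z ✓, b = 272 ∈ Z ✓.
(These identities are necessary conditions: they determine r and b for any design with these parameters, but do not by themselves prove that one exists.)

r = 32, b = 272.


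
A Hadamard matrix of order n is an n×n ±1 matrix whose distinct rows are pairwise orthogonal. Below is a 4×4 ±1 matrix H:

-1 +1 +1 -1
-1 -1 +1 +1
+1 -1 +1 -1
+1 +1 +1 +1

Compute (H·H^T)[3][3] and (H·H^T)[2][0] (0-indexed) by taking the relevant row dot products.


Row 0 of H: [-1, 1, 1, -1].
Row 2 of H: [1, -1, 1, -1].
Row 3 of H: [1, 1, 1, 1].
(H·H^T)[3][3] = Σ_j H[3][j]·H[3][j] = (1)² + (1)² + (1)² + (1)² = 1 + 1 + 1 + 1 = 4.
(H·H^T)[2][0] = Σ_j H[2][j]·H[0][j] = (1)·(-1) + (-1)·(1) + (1)·(1) + (-1)·(-1) = -1 + -1 + 1 + 1 = 0.
So rows 2 and 0 are orthogonal; the diagonal entry equals n = 4.

(3,3) entry = 4; (2,0) entry = 0.


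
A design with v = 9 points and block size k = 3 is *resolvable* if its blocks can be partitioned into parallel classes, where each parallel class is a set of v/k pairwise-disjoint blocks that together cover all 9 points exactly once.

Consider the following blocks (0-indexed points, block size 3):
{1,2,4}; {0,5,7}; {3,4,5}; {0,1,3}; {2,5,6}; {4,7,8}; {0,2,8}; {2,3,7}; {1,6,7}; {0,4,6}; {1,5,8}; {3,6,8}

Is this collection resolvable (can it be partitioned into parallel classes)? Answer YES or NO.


v = 9, block size k = 3, number of blocks = 12.
For resolvability, blocks must partition into parallel classes of size v/k = 3.
Total blocks must therefore be a multiple of 3: 12 = 3·4 + 0 ⇒ divisible ✓.
Greedy packing gives 4 candidate class(es). Each should be a full parallel class (size 3, covers all 9 points).
  Class 1 (3 blocks): {1,2,4}; {0,5,7}; {3,6,8}. Points covered: [0, 1, 2, 3, 4, 5, 6, 7, 8].
  Class 2 (3 blocks): {3,4,5}; {0,2,8}; {1,6,7}. Points covered: [0, 1, 2, 3, 4, 5, 6, 7, 8].
  Class 3 (3 blocks): {0,1,3}; {2,5,6}; {4,7,8}. Points covered: [0, 1, 2, 3, 4, 5, 6, 7, 8].
  Class 4 (3 blocks): {2,3,7}; {0,4,6}; {1,5,8}. Points covered: [0, 1, 2, 3, 4, 5, 6, 7, 8].
All classes full (size 3)? YES. All classes cover every point? YES.
Resolvable? YES.

YES


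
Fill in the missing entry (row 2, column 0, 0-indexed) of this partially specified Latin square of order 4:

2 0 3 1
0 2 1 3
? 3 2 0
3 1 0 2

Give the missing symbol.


Row 2 contains symbols [0, 2, 3] — missing [1].
Column 0 contains symbols [0, 2, 3] — missing [1].
The missing symbol must appear in both missing sets; intersection = [1].
Therefore the hidden value is 1.

Missing value = 1.


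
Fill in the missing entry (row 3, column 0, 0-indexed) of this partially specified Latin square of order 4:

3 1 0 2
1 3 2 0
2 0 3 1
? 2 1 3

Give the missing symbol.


Row 3 contains symbols [1, 2, 3] — missing [0].
Column 0 contains symbols [1, 2, 3] — missing [0].
The missing symbol must appear in both missing sets; intersection = [0].
Therefore the hidden value is 0.

Missing value = 0.


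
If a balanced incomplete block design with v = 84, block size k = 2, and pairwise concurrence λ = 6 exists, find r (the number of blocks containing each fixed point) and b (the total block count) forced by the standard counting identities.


Any 2-(v, k, λ) BIBD satisfies two necessary conditions:
  (i)  Each point sits in r blocks, and counting incidences through any fixed point gives r(k − 1) = λ(v − 1), so r = λ(v − 1)/(k − 1).
  (ii) Total incidences bk = vr, so b = vr/k.
Step 1: r = λ(v − 1)/(k − 1) = 6·(84 − 1)/(2 − 1) = 6·83/1 = 498/1 = 498.
Step 2: b = vr/k = 84·498/2 = 41832/2 = 20916.
Check integrality: r = 498 ∈ Z ✓, b = 20916 ∈ Z ✓.
(These identities are necessary conditions: they determine r and b for any design with these parameters, but do not by themselves prove that one exists.)

r = 498, b = 20916.


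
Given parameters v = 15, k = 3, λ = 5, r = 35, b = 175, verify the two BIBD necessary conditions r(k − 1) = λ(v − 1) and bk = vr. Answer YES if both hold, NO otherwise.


Condition (i): r(k − 1) = 35·2 = 70; λ(v − 1) = 5·14 = 70. Match? YES.
Condition (ii): bk = 175·3 = 525; vr = 15·35 = 525. Match? YES.
Both conditions hold? YES.

YES


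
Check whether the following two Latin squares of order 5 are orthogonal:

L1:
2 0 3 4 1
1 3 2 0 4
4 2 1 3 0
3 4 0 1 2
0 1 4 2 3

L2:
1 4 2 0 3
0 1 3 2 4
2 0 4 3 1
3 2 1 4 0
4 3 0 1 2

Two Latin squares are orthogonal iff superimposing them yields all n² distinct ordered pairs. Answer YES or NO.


Form the n² = 25 superimposed pairs (L1[i][j], L2[i][j]), row by row (rows and columns indexed from 0):
row 0: (2,1) (0,4) (3,2) (4,0) (1,3)
row 1: (1,0) (3,1) (2,3) (0,2) (4,4)
row 2: (4,2) (2,0) (1,4) (3,3) (0,1)
row 3: (3,3) (4,2) (0,1) (1,4) (2,0)
row 4: (0,4) (1,3) (4,0) (2,1) (3,2)
Orthogonality requires all 25 pairs distinct.
But the pair (3,3) repeats: cell (2,3) has L1 = 3, L2 = 3, and cell (3,0) has L1 = 3, L2 = 3.
A repeated pair means some other pair never occurs (only 15 distinct pairs out of 25), so the squares are not orthogonal.
Conclusion: NO.

NO


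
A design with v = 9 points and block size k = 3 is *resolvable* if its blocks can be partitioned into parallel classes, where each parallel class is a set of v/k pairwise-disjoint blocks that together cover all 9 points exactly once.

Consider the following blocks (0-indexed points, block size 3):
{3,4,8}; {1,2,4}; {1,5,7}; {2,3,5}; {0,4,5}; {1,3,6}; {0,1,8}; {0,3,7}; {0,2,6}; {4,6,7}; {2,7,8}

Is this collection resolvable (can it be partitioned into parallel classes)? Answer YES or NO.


v = 9, block size k = 3, number of blocks = 11.
For resolvability, blocks must partition into parallel classes of size v/k = 3.
Total blocks must therefore be a multiple of 3: 11 = 3·3 + 2 ⇒ not divisible ✗.
Resolvable? NO.

NO


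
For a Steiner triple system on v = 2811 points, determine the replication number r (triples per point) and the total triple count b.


An STS(v) is a 2-(v, 3, 1) BIBD: block size k = 3, λ = 1.
Replication: r(k − 1) = λ(v − 1) ⇒ r·2 = 2811 − 1 = 2810 ⇒ r = 1405.
Block count: bk = vr ⇒ b·3 = 2811·1405 = 3949455 ⇒ b = 1316485.
(Check via b = v(v − 1)/6 = 2811·2810/6 = 7898910/6 = 1316485.)

r = 1405, b = 1316485.


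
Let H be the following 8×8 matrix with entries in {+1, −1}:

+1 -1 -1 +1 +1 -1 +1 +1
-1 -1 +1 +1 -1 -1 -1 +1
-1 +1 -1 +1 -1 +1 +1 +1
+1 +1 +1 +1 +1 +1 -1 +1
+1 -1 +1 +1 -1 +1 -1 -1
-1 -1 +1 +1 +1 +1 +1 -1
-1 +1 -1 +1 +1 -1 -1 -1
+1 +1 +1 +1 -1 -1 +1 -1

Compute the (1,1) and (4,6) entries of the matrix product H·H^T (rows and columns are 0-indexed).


Row 1 of H: [-1, -1, 1, 1, -1, -1, -1, 1].
Row 4 of H: [1, -1, 1, 1, -1, 1, -1, -1].
Row 6 of H: [-1, 1, -1, 1, 1, -1, -1, -1].
(H·H^T)[1][1] = Σ_j H[1][j]·H[1][j] = (-1)² + (-1)² + (1)² + (1)² + (-1)² + (-1)² + (-1)² + (1)² = 1 + 1 + 1 + 1 + 1 + 1 + 1 + 1 = 8.
(H·H^T)[4][6] = Σ_j H[4][j]·H[6][j] = (1)·(-1) + (-1)·(1) + (1)·(-1) + (1)·(1) + (-1)·(1) + (1)·(-1) + (-1)·(-1) + (-1)·(-1) = -1 + -1 + -1 + 1 + -1 + -1 + 1 + 1 = -2.
Rows 4 and 6 are not orthogonal (dot product = -2 ≠ 0), so H is not a Hadamard matrix.

(1,1) entry = 8; (4,6) entry = -2.


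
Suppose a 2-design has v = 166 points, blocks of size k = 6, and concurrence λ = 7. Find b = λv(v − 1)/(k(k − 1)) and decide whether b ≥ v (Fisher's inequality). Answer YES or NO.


b = λv(v − 1)/(k(k − 1)) = 7·166·165/(6·5) = 191730/30 = 6391.
Compare with v = 166: b ≥ v, so Fisher's inequality holds.

YES


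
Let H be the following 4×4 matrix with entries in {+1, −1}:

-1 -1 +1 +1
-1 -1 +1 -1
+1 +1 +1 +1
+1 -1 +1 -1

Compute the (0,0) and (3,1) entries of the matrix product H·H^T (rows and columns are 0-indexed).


Row 0 of H: [-1, -1, 1, 1].
Row 1 of H: [-1, -1, 1, -1].
Row 3 of H: [1, -1, 1, -1].
(H·H^T)[0][0] = Σ_j H[0][j]·H[0][j] = (-1)² + (-1)² + (1)² + (1)² = 1 + 1 + 1 + 1 = 4.
(H·H^T)[3][1] = Σ_j H[3][j]·H[1][j] = (1)·(-1) + (-1)·(-1) + (1)·(1) + (-1)·(-1) = -1 + 1 + 1 + 1 = 2.
Rows 3 and 1 are not orthogonal (dot product = 2 ≠ 0), so H is not a Hadamard matrix.

(0,0) entry = 4; (3,1) entry = 2.


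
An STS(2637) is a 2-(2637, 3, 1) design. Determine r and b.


An STS(v) is a 2-(v, 3, 1) BIBD: block size k = 3, λ = 1.
Replication: r(k − 1) = λ(v − 1) ⇒ r·2 = 2637 − 1 = 2636 ⇒ r = 1318.
Block count: b = v(v − 1)/6 = 2637·2636/6 = 6951132/6 = 1158522.

r = 1318, b = 1158522.


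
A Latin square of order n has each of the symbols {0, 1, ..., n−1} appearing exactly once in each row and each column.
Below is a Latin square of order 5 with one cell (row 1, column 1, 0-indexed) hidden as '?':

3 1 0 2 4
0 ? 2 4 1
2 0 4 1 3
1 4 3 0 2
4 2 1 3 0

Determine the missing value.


Row 1 contains symbols [0, 1, 2, 4] — missing [3].
Column 1 contains symbols [0, 1, 2, 4] — missing [3].
The missing symbol must appear in both missing sets; intersection = [3].
Therefore the hidden value is 3.

Missing value = 3.


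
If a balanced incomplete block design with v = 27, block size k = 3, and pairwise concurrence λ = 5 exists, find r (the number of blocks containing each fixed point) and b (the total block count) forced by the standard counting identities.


Any 2-(v, k, λ) BIBD satisfies two necessary conditions:
  (i)  Each point sits in r blocks, and counting incidences through any fixed point gives r(k − 1) = λ(v − 1), so r = λ(v − 1)/(k − 1).
  (ii) Total incidences bk = vr, so b = vr/k.
Step 1: r = λ(v − 1)/(k − 1) = 5·(27 − 1)/(3 − 1) = 5·26/2 = 130/2 = 65.
Step 2: b = vr/k = 27·65/3 = 1755/3 = 585.
Check integrality: r = 65 ∈ Z ✓, b = 585 ∈ Z ✓.
(These identities are necessary conditions: they determine r and b for any design with these parameters, but do not by themselves prove that one exists.)

r = 65, b = 585.


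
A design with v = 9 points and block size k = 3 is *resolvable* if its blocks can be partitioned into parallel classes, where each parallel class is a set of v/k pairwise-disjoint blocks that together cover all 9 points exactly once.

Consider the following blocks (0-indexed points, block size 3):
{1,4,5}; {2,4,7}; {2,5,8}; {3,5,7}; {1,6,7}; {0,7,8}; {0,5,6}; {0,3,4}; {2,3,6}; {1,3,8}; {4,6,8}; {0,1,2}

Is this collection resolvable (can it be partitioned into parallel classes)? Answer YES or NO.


v = 9, block size k = 3, number of blocks = 12.
For resolvability, blocks must partition into parallel classes of size v/k = 3.
Total blocks must therefore be a multiple of 3: 12 = 3·4 + 0 ⇒ divisible ✓.
Greedy packing gives 4 candidate class(es). Each should be a full parallel class (size 3, covers all 9 points).
  Class 1 (3 blocks): {1,4,5}; {0,7,8}; {2,3,6}. Points covered: [0, 1, 2, 3, 4, 5, 6, 7, 8].
  Class 2 (3 blocks): {2,4,7}; {0,5,6}; {1,3,8}. Points covered: [0, 1, 2, 3, 4, 5, 6, 7, 8].
  Class 3 (3 blocks): {2,5,8}; {1,6,7}; {0,3,4}. Points covered: [0, 1, 2, 3, 4, 5, 6, 7, 8].
  Class 4 (3 blocks): {3,5,7}; {4,6,8}; {0,1,2}. Points covered: [0, 1, 2, 3, 4, 5, 6, 7, 8].
All classes full (size 3)? YES. All classes cover every point? YES.
Resolvable? YES.

YES


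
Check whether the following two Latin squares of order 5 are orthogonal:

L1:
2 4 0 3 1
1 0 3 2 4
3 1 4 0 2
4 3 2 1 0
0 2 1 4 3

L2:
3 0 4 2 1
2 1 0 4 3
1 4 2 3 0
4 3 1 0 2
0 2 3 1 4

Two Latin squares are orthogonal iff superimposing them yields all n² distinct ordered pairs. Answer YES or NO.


Form the n² = 25 superimposed pairs (L1[i][j], L2[i][j]), row by row (rows and columns indexed from 0):
row 0: (2,3) (4,0) (0,4) (3,2) (1,1)
row 1: (1,2) (0,1) (3,0) (2,4) (4,3)
row 2: (3,1) (1,4) (4,2) (0,3) (2,0)
row 3: (4,4) (3,3) (2,1) (1,0) (0,2)
row 4: (0,0) (2,2) (1,3) (4,1) (3,4)
Orthogonality requires all 25 pairs distinct.
Check by first coordinate: for each symbol s of L1, list the L2 entries in the n cells where L1 = s; they must all differ.
  L1 = 0: L2 entries (in reading order) 4, 1, 3, 2, 0 — all 5 distinct ✓
  L1 = 1: L2 entries (in reading order) 1, 2, 4, 0, 3 — all 5 distinct ✓
  L1 = 2: L2 entries (in reading order) 3, 4, 0, 1, 2 — all 5 distinct ✓
  L1 = 3: L2 entries (in reading order) 2, 0, 1, 3, 4 — all 5 distinct ✓
  L1 = 4: L2 entries (in reading order) 0, 3, 2, 4, 1 — all 5 distinct ✓
Every symbol of L1 meets every symbol of L2 exactly once, so all 25 pairs are distinct (25 of 25).
Conclusion: YES.

YES


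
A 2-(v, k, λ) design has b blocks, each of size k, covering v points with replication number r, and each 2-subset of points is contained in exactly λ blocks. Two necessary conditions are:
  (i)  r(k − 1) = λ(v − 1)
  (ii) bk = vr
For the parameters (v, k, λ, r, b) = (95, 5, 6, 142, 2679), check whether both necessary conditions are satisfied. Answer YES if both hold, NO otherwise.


Condition (i): r(k − 1) = 142·4 = 568; λ(v − 1) = 6·94 = 564. Match? NO.
Condition (ii): bk = 2679·5 = 13395; vr = 95·142 = 13490. Match? NO.
Both conditions hold? NO.

NO


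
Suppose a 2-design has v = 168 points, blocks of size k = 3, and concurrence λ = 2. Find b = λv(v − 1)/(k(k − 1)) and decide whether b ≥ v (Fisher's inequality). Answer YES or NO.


b = λv(v − 1)/(k(k − 1)) = 2·168·167/(3·2) = 56112/6 = 9352.
Compare with v = 168: b ≥ v, so Fisher's inequality holds.

YES


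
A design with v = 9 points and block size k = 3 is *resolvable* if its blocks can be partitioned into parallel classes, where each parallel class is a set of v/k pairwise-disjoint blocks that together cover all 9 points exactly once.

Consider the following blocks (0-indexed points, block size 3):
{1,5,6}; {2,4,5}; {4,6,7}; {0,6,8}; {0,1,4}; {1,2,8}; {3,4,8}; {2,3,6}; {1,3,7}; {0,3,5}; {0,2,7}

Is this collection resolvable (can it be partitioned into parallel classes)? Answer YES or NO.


v = 9, block size k = 3, number of blocks = 11.
For resolvability, blocks must partition into parallel classes of size v/k = 3.
Total blocks must therefore be a multiple of 3: 11 = 3·3 + 2 ⇒ not divisible ✗.
Resolvable? NO.

NO


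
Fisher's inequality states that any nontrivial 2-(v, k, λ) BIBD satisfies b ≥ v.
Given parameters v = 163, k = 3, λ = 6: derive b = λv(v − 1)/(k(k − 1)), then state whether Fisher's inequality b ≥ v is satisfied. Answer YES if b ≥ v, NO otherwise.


b = λv(v − 1)/(k(k − 1)) = 6·163·162/(3·2) = 158436/6 = 26406.
Compare with v = 163: b ≥ v, so Fisher's inequality holds.

YES


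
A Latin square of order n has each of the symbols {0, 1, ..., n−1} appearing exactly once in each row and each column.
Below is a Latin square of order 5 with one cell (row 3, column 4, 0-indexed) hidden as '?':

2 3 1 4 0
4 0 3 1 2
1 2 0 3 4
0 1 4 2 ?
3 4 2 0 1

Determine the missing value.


Row 3 contains symbols [0, 1, 2, 4] — missing [3].
Column 4 contains symbols [0, 1, 2, 4] — missing [3].
The missing symbol must appear in both missing sets; intersection = [3].
Therefore the hidden value is 3.

Missing value = 3.


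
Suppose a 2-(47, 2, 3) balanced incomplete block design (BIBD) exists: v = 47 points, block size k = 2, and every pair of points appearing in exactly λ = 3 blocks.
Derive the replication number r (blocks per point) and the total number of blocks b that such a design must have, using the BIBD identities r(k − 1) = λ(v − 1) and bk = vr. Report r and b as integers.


Any 2-(v, k, λ) BIBD satisfies two necessary conditions:
  (i)  Each point sits in r blocks, and counting incidences through any fixed point gives r(k − 1) = λ(v − 1), so r = λ(v − 1)/(k − 1).
  (ii) Total incidences bk = vr, so b = vr/k.
Step 1: r = λ(v − 1)/(k − 1) = 3·(47 − 1)/(2 − 1) = 3·46/1 = 138/1 = 138.
Step 2: b = vr/k = 47·138/2 = 6486/2 = 3243.
Check integrality: r = 138 ∈ Z ✓, b = 3243 ∈ Z ✓.
(These identities are necessary conditions: they determine r and b for any design with these parameters, but do not by themselves prove that one exists.)

r = 138, b = 3243.


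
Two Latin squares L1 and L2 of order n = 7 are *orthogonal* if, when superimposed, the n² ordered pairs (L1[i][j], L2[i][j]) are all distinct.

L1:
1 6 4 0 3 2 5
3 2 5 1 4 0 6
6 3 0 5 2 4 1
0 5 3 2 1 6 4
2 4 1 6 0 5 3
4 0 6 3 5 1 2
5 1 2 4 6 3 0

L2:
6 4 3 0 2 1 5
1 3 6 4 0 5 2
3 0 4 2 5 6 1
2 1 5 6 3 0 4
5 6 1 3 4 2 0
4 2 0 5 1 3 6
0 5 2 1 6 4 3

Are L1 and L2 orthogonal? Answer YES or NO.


Form the n² = 49 superimposed pairs (L1[i][j], L2[i][j]), row by row (rows and columns indexed from 0):
row 0: (1,6) (6,4) (4,3) (0,0) (3,2) (2,1) (5,5)
row 1: (3,1) (2,3) (5,6) (1,4) (4,0) (0,5) (6,2)
row 2: (6,3) (3,0) (0,4) (5,2) (2,5) (4,6) (1,1)
row 3: (0,2) (5,1) (3,5) (2,6) (1,3) (6,0) (4,4)
row 4: (2,5) (4,6) (1,1) (6,3) (0,4) (5,2) (3,0)
row 5: (4,4) (0,2) (6,0) (3,5) (5,1) (1,3) (2,6)
row 6: (5,0) (1,5) (2,2) (4,1) (6,6) (3,4) (0,3)
Orthogonality requires all 49 pairs distinct.
But the pair (2,5) repeats: cell (2,4) has L1 = 2, L2 = 5, and cell (4,0) has L1 = 2, L2 = 5.
A repeated pair means some other pair never occurs (only 35 distinct pairs out of 49), so the squares are not orthogonal.
Conclusion: NO.

NO


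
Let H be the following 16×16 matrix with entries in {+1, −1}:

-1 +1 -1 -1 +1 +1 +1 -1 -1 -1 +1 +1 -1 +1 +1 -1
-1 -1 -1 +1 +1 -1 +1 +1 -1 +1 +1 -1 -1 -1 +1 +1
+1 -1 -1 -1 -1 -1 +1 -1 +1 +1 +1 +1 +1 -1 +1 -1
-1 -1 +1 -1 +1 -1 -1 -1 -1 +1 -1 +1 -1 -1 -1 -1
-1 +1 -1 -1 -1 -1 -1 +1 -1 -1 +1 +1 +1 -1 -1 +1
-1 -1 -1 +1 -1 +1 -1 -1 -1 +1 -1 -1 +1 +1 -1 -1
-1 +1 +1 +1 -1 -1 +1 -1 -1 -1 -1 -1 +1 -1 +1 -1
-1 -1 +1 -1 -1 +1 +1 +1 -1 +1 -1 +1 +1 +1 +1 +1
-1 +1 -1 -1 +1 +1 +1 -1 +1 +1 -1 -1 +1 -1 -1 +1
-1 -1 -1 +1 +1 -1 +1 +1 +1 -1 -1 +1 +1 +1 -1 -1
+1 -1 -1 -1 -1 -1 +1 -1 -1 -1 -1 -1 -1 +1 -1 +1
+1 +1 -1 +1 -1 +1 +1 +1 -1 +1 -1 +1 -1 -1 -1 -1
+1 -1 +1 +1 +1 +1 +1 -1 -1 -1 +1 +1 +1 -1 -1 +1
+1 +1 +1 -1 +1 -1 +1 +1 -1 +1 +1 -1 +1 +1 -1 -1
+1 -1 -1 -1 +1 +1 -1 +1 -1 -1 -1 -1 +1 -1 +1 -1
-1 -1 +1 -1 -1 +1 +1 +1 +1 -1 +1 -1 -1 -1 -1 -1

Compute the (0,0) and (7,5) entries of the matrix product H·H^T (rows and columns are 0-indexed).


Row 0 of H: [-1, 1, -1, -1, 1, 1, 1, -1, -1, -1, 1, 1, -1, 1, 1, -1].
Row 5 of H: [-1, -1, -1, 1, -1, 1, -1, -1, -1, 1, -1, -1, 1, 1, -1, -1].
Row 7 of H: [-1, -1, 1, -1, -1, 1, 1, 1, -1, 1, -1, 1, 1, 1, 1, 1].
(H·H^T)[0][0] = Σ_j H[0][j]·H[0][j] = (-1)² + (1)² + (-1)² + (-1)² + (1)² + (1)² + (1)² + (-1)² + (-1)² + (-1)² + (1)² + (1)² + (-1)² + (1)² + (1)² + (-1)² = 1 + 1 + 1 + 1 + 1 + 1 + 1 + 1 + 1 + 1 + 1 + 1 + 1 + 1 + 1 + 1 = 16.
(H·H^T)[7][5] = Σ_j H[7][j]·H[5][j] = (-1)·(-1) + (-1)·(-1) + (1)·(-1) + (-1)·(1) + (-1)·(-1) + (1)·(1) + (1)·(-1) + (1)·(-1) + (-1)·(-1) + (1)·(1) + (-1)·(-1) + (1)·(-1) + (1)·(1) + (1)·(1) + (1)·(-1) + (1)·(-1) = 1 + 1 + -1 + -1 + 1 + 1 + -1 + -1 + 1 + 1 + 1 + -1 + 1 + 1 + -1 + -1 = 2.
Rows 7 and 5 are not orthogonal (dot product = 2 ≠ 0), so H is not a Hadamard matrix.

(0,0) entry = 16; (7,5) entry = 2.


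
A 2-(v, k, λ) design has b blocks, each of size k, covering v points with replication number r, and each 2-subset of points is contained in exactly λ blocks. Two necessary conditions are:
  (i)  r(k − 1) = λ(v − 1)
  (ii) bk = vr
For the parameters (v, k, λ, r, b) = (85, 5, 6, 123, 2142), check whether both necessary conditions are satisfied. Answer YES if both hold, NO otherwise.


Condition (i): r(k − 1) = 123·4 = 492; λ(v − 1) = 6·84 = 504. Match? NO.
Condition (ii): bk = 2142·5 = 10710; vr = 85·123 = 10455. Match? NO.
Both conditions hold? NO.

NO


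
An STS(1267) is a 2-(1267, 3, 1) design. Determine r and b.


An STS(v) is a 2-(v, 3, 1) BIBD: block size k = 3, λ = 1.
Replication: r(k − 1) = λ(v − 1) ⇒ r·2 = 1267 − 1 = 1266 ⇒ r = 633.
Block count: b = v(v − 1)/6 = 1267·1266/6 = 1604022/6 = 267337.
(Check via bk = vr: 267337·3 = 802011 = 1267·633 = 802011 ✓.)

r = 633, b = 267337.


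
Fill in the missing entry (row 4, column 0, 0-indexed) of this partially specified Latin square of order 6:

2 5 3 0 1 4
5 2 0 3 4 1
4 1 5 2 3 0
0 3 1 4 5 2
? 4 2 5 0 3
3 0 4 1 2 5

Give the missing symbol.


Row 4 contains symbols [0, 2, 3, 4, 5] — missing [1].
Column 0 contains symbols [0, 2, 3, 4, 5] — missing [1].
The missing symbol must appear in both missing sets; intersection = [1].
Therefore the hidden value is 1.

Missing value = 1.


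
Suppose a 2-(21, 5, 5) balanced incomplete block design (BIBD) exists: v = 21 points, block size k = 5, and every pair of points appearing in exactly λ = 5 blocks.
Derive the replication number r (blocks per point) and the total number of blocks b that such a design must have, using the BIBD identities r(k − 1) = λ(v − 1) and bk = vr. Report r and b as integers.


Any 2-(v, k, λ) BIBD satisfies two necessary conditions:
  (i)  Each point sits in r blocks, and counting incidences through any fixed point gives r(k − 1) = λ(v − 1), so r = λ(v − 1)/(k − 1).
  (ii) Total incidences bk = vr, so b = vr/k.
Step 1: r = λ(v − 1)/(k − 1) = 5·(21 − 1)/(5 − 1) = 5·20/4 = 100/4 = 25.
Step 2: b = vr/k = 21·25/5 = 525/5 = 105.
Check integrality: r = 25 ∈ Z ✓, b = 105 ∈ Z ✓.
(These identities are necessary conditions: they determine r and b for any design with these parameters, but do not by themselves prove that one exists.)

r = 25, b = 105.


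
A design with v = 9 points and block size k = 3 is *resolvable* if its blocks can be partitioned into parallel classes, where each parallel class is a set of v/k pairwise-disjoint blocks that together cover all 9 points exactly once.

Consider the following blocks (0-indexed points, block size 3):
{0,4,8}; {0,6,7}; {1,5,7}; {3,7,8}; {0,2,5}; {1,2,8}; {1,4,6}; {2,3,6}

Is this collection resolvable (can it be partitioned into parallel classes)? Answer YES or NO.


v = 9, block size k = 3, number of blocks = 8.
For resolvability, blocks must partition into parallel classes of size v/k = 3.
Total blocks must therefore be a multiple of 3: 8 = 3·2 + 2 ⇒ not divisible ✗.
Resolvable? NO.

NO


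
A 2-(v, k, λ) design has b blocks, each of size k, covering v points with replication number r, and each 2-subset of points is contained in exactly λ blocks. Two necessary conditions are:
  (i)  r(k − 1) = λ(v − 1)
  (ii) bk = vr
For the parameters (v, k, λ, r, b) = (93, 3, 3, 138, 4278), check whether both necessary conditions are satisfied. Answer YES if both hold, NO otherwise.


Condition (i): r(k − 1) = 138·2 = 276; λ(v − 1) = 3·92 = 276. Match? YES.
Condition (ii): bk = 4278·3 = 12834; vr = 93·138 = 12834. Match? YES.
Both conditions hold? YES.

YES


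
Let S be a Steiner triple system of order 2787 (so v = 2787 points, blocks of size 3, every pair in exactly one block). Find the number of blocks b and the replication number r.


An STS(v) is a 2-(v, 3, 1) BIBD: block size k = 3, λ = 1.
Replication: r(k − 1) = λ(v − 1) ⇒ r·2 = 2787 − 1 = 2786 ⇒ r = 1393.
Block count: bk = vr ⇒ b·3 = 2787·1393 = 3882291 ⇒ b = 1294097.

r = 1393, b = 1294097.


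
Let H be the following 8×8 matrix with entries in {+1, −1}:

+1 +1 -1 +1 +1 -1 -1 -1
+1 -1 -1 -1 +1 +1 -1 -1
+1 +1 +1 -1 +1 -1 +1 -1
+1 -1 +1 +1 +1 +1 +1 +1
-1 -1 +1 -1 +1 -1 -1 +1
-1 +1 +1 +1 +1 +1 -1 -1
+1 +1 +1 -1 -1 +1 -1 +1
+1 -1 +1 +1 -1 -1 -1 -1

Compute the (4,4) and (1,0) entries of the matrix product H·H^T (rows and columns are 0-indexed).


Row 0 of H: [1, 1, -1, 1, 1, -1, -1, -1].
Row 1 of H: [1, -1, -1, -1, 1, 1, -1, -1].
Row 4 of H: [-1, -1, 1, -1, 1, -1, -1, 1].
(H·H^T)[4][4] = Σ_j H[4][j]·H[4][j] = (-1)² + (-1)² + (1)² + (-1)² + (1)² + (-1)² + (-1)² + (1)² = 1 + 1 + 1 + 1 + 1 + 1 + 1 + 1 = 8.
(H·H^T)[1][0] = Σ_j H[1][j]·H[0][j] = (1)·(1) + (-1)·(1) + (-1)·(-1) + (-1)·(1) + (1)·(1) + (1)·(-1) + (-1)·(-1) + (-1)·(-1) = 1 + -1 + 1 + -1 + 1 + -1 + 1 + 1 = 2.
Rows 1 and 0 are not orthogonal (dot product = 2 ≠ 0), so H is not a Hadamard matrix.

(4,4) entry = 8; (1,0) entry = 2.


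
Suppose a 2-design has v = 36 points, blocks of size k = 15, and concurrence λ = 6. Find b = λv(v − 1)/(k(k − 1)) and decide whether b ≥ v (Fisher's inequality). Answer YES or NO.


r = λ(v − 1)/(k − 1) = 6·35/14 = 15.
b = vr/k = 36·15/15 = 36.
Fisher's inequality: b ≥ v ⇔ 36 ≥ 36? YES.

YES


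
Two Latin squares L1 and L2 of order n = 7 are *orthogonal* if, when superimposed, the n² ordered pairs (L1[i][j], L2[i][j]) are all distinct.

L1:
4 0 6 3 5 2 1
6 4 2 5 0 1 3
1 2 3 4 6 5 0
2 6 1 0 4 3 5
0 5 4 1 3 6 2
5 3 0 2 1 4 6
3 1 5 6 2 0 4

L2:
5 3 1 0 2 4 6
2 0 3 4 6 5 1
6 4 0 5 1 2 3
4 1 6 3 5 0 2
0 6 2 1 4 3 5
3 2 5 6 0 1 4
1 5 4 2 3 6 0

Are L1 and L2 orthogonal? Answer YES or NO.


Form the n² = 49 superimposed pairs (L1[i][j], L2[i][j]), row by row (rows and columns indexed from 0):
row 0: (4,5) (0,3) (6,1) (3,0) (5,2) (2,4) (1,6)
row 1: (6,2) (4,0) (2,3) (5,4) (0,6) (1,5) (3,1)
row 2: (1,6) (2,4) (3,0) (4,5) (6,1) (5,2) (0,3)
row 3: (2,4) (6,1) (1,6) (0,3) (4,5) (3,0) (5,2)
row 4: (0,0) (5,6) (4,2) (1,1) (3,4) (6,3) (2,5)
row 5: (5,3) (3,2) (0,5) (2,6) (1,0) (4,1) (6,4)
row 6: (3,1) (1,5) (5,4) (6,2) (2,3) (0,6) (4,0)
Orthogonality requires all 49 pairs distinct.
But the pair (1,6) repeats: cell (0,6) has L1 = 1, L2 = 6, and cell (2,0) has L1 = 1, L2 = 6.
A repeated pair means some other pair never occurs (only 28 distinct pairs out of 49), so the squares are not orthogonal.
Conclusion: NO.

NO


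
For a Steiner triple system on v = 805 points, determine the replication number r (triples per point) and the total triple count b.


An STS(v) is a 2-(v, 3, 1) BIBD: block size k = 3, λ = 1.
Replication: r(k − 1) = λ(v − 1) ⇒ r·2 = 805 − 1 = 804 ⇒ r = 402.
Block count: b = v(v − 1)/6 = 805·804/6 = 647220/6 = 107870.

r = 402, b = 107870.


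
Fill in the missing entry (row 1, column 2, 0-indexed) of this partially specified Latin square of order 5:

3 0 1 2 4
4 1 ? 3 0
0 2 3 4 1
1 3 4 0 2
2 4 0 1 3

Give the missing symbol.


Row 1 contains symbols [0, 1, 3, 4] — missing [2].
Column 2 contains symbols [0, 1, 3, 4] — missing [2].
The missing symbol must appear in both missing sets; intersection = [2].
Therefore the hidden value is 2.

Missing value = 2.


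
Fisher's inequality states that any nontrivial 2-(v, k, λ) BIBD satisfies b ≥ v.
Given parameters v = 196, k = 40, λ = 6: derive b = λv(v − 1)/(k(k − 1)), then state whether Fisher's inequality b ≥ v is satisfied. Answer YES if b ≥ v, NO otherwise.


r = λ(v − 1)/(k − 1) = 6·195/39 = 30.
b = vr/k = 196·30/40 = 147.
Fisher's inequality: b ≥ v ⇔ 147 ≥ 196? NO.

NO


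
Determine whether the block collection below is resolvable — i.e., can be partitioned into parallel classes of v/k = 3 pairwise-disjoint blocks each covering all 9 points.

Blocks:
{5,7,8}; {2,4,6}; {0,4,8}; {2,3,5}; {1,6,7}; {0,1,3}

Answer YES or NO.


v = 9, block size k = 3, number of blocks = 6.
For resolvability, blocks must partition into parallel classes of size v/k = 3.
Total blocks must therefore be a multiple of 3: 6 = 3·2 + 0 ⇒ divisible ✓.
Greedy packing gives 2 candidate class(es). Each should be a full parallel class (size 3, covers all 9 points).
  Class 1 (3 blocks): {5,7,8}; {2,4,6}; {0,1,3}. Points covered: [0, 1, 2, 3, 4, 5, 6, 7, 8].
  Class 2 (3 blocks): {0,4,8}; {2,3,5}; {1,6,7}. Points covered: [0, 1, 2, 3, 4, 5, 6, 7, 8].
All classes full (size 3)? YES. All classes cover every point? YES.
Resolvable? YES.

YES


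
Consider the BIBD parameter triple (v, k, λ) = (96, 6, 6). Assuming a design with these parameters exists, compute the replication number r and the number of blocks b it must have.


Any 2-(v, k, λ) BIBD satisfies two necessary conditions:
  (i)  Each point sits in r blocks, and counting incidences through any fixed point gives r(k − 1) = λ(v − 1), so r = λ(v − 1)/(k − 1).
  (ii) Total incidences bk = vr, so b = vr/k.
Step 1: r = λ(v − 1)/(k − 1) = 6·(96 − 1)/(6 − 1) = 6·95/5 = 570/5 = 114.
Step 2: b = vr/k = 96·114/6 = 10944/6 = 1824.
Check integrality: r = 114 ∈ Z ✓, b = 1824 ∈ Z ✓.
(These identities are necessary conditions: they determine r and b for any design with these parameters, but do not by themselves prove that one exists.)

r = 114, b = 1824.


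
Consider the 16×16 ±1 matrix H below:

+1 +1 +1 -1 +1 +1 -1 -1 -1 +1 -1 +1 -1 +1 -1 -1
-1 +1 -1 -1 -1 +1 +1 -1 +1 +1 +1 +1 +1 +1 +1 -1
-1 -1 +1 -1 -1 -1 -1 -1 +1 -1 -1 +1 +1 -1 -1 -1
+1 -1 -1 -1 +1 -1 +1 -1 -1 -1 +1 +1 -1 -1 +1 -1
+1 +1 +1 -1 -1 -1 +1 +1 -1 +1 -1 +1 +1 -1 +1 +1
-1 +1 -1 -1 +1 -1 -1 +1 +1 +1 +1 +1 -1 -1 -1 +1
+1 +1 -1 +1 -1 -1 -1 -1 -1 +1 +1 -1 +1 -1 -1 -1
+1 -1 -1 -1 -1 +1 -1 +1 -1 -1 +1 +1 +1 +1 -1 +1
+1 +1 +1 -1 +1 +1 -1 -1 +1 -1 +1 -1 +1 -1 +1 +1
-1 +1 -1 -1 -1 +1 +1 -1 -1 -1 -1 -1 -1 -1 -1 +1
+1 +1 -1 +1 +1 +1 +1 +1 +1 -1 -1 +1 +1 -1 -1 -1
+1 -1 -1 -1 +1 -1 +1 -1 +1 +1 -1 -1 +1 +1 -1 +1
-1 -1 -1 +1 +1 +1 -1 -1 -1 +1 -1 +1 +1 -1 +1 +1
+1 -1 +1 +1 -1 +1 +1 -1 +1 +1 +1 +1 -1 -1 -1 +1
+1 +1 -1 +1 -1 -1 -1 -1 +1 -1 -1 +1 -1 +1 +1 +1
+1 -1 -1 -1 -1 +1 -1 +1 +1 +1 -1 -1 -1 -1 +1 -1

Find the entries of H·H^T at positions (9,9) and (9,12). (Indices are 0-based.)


Row 9 of H: [-1, 1, -1, -1, -1, 1, 1, -1, -1, -1, -1, -1, -1, -1, -1, 1].
Row 12 of H: [-1, -1, -1, 1, 1, 1, -1, -1, -1, 1, -1, 1, 1, -1, 1, 1].
(H·H^T)[9][9] = Σ_j H[9][j]·H[9][j] = (-1)² + (1)² + (-1)² + (-1)² + (-1)² + (1)² + (1)² + (-1)² + (-1)² + (-1)² + (-1)² + (-1)² + (-1)² + (-1)² + (-1)² + (1)² = 1 + 1 + 1 + 1 + 1 + 1 + 1 + 1 + 1 + 1 + 1 + 1 + 1 + 1 + 1 + 1 = 16.
(H·H^T)[9][12] = Σ_j H[9][j]·H[12][j] = (-1)·(-1) + (1)·(-1) + (-1)·(-1) + (-1)·(1) + (-1)·(1) + (1)·(1) + (1)·(-1) + (-1)·(-1) + (-1)·(-1) + (-1)·(1) + (-1)·(-1) + (-1)·(1) + (-1)·(1) + (-1)·(-1) + (-1)·(1) + (1)·(1) = 1 + -1 + 1 + -1 + -1 + 1 + -1 + 1 + 1 + -1 + 1 + -1 + -1 + 1 + -1 + 1 = 0.
So rows 9 and 12 are orthogonal; the diagonal entry equals n = 16.

(9,9) entry = 16; (9,12) entry = 0.


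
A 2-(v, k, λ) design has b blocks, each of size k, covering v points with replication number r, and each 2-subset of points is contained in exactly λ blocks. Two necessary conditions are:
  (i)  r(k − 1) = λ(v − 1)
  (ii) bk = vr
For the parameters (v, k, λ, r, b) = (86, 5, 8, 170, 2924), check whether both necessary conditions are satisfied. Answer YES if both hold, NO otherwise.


Condition (i): r(k − 1) = 170·4 = 680; λ(v − 1) = 8·85 = 680. Match? YES.
Condition (ii): bk = 2924·5 = 14620; vr = 86·170 = 14620. Match? YES.
Both conditions hold? YES.

YES


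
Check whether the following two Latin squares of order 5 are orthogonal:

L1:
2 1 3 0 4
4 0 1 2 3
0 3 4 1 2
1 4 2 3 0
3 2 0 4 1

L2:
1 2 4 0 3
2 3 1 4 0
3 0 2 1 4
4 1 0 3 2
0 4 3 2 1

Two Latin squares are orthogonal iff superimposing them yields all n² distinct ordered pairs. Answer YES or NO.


Form the n² = 25 superimposed pairs (L1[i][j], L2[i][j]), row by row (rows and columns indexed from 0):
row 0: (2,1) (1,2) (3,4) (0,0) (4,3)
row 1: (4,2) (0,3) (1,1) (2,4) (3,0)
row 2: (0,3) (3,0) (4,2) (1,1) (2,4)
row 3: (1,4) (4,1) (2,0) (3,3) (0,2)
row 4: (3,0) (2,4) (0,3) (4,2) (1,1)
Orthogonality requires all 25 pairs distinct.
But the pair (0,3) repeats: cell (1,1) has L1 = 0, L2 = 3, and cell (2,0) has L1 = 0, L2 = 3.
A repeated pair means some other pair never occurs (only 15 distinct pairs out of 25), so the squares are not orthogonal.
Conclusion: NO.

NO


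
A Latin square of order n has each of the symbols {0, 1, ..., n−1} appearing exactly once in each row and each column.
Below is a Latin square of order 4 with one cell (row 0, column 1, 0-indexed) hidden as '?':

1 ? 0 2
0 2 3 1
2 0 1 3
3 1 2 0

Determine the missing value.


Row 0 contains symbols [0, 1, 2] — missing [3].
Column 1 contains symbols [0, 1, 2] — missing [3].
The missing symbol must appear in both missing sets; intersection = [3].
Therefore the hidden value is 3.

Missing value = 3.


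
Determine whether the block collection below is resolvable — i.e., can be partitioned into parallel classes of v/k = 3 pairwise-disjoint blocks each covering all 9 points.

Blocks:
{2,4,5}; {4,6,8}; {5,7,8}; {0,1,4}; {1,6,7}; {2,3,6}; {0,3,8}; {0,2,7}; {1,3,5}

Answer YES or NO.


v = 9, block size k = 3, number of blocks = 9.
For resolvability, blocks must partition into parallel classes of size v/k = 3.
Total blocks must therefore be a multiple of 3: 9 = 3·3 + 0 ⇒ divisible ✓.
Greedy packing gives 3 candidate class(es). Each should be a full parallel class (size 3, covers all 9 points).
  Class 1 (3 blocks): {2,4,5}; {1,6,7}; {0,3,8}. Points covered: [0, 1, 2, 3, 4, 5, 6, 7, 8].
  Class 2 (3 blocks): {4,6,8}; {0,2,7}; {1,3,5}. Points covered: [0, 1, 2, 3, 4, 5, 6, 7, 8].
  Class 3 (3 blocks): {5,7,8}; {0,1,4}; {2,3,6}. Points covered: [0, 1, 2, 3, 4, 5, 6, 7, 8].
All classes full (size 3)? YES. All classes cover every point? YES.
Resolvable? YES.

YES


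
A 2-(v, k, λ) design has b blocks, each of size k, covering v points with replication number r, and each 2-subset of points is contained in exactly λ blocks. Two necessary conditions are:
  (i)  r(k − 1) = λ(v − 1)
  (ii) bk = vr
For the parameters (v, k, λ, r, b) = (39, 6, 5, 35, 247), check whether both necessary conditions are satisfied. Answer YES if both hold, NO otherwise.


Condition (i): r(k − 1) = 35·5 = 175; λ(v − 1) = 5·38 = 190. Match? NO.
Condition (ii): bk = 247·6 = 1482; vr = 39·35 = 1365. Match? NO.
Both conditions hold? NO.

NO


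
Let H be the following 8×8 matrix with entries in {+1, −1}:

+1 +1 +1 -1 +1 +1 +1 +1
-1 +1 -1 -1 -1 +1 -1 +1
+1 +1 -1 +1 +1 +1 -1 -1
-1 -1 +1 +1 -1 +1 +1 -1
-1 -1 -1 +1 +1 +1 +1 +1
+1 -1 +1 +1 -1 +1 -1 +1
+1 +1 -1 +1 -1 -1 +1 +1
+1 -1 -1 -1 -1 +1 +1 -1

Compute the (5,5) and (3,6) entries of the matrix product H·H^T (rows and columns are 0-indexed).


Row 3 of H: [-1, -1, 1, 1, -1, 1, 1, -1].
Row 5 of H: [1, -1, 1, 1, -1, 1, -1, 1].
Row 6 of H: [1, 1, -1, 1, -1, -1, 1, 1].
(H·H^T)[5][5] = Σ_j H[5][j]·H[5][j] = (1)² + (-1)² + (1)² + (1)² + (-1)² + (1)² + (-1)² + (1)² = 1 + 1 + 1 + 1 + 1 + 1 + 1 + 1 = 8.
(H·H^T)[3][6] = Σ_j H[3][j]·H[6][j] = (-1)·(1) + (-1)·(1) + (1)·(-1) + (1)·(1) + (-1)·(-1) + (1)·(-1) + (1)·(1) + (-1)·(1) = -1 + -1 + -1 + 1 + 1 + -1 + 1 + -1 = -2.
Rows 3 and 6 are not orthogonal (dot product = -2 ≠ 0), so H is not a Hadamard matrix.

(5,5) entry = 8; (3,6) entry = -2.


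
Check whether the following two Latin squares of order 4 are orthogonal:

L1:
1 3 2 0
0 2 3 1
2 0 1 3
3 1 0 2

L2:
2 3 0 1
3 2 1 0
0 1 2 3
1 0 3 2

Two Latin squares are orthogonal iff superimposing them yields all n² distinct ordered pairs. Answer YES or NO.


Form the n² = 16 superimposed pairs (L1[i][j], L2[i][j]), row by row (rows and columns indexed from 0):
row 0: (1,2) (3,3) (2,0) (0,1)
row 1: (0,3) (2,2) (3,1) (1,0)
row 2: (2,0) (0,1) (1,2) (3,3)
row 3: (3,1) (1,0) (0,3) (2,2)
Orthogonality requires all 16 pairs distinct.
But the pair (2,0) repeats: cell (0,2) has L1 = 2, L2 = 0, and cell (2,0) has L1 = 2, L2 = 0.
A repeated pair means some other pair never occurs (only 8 distinct pairs out of 16), so the squares are not orthogonal.
Conclusion: NO.

NO


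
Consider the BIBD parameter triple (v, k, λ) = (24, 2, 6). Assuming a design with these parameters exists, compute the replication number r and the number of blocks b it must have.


Any 2-(v, k, λ) BIBD satisfies two necessary conditions:
  (i)  Each point sits in r blocks, and counting incidences through any fixed point gives r(k − 1) = λ(v − 1), so r = λ(v − 1)/(k − 1).
  (ii) Total incidences bk = vr, so b = vr/k.
Step 1: r = λ(v − 1)/(k − 1) = 6·(24 − 1)/(2 − 1) = 6·23/1 = 138/1 = 138.
Step 2: b = vr/k = 24·138/2 = 3312/2 = 1656.
Check integrality: r = 138 ∈ Z ✓, b = 1656 ∈ Z ✓.
(These identities are necessary conditions: they determine r and b for any design with these parameters, but do not by themselves prove that one exists.)

r = 138, b = 1656.


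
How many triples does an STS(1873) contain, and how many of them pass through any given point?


An STS(v) is a 2-(v, 3, 1) BIBD: block size k = 3, λ = 1.
Replication: r(k − 1) = λ(v − 1) ⇒ r·2 = 1873 − 1 = 1872 ⇒ r = 936.
Block count: bk = vr ⇒ b·3 = 1873·936 = 1753128 ⇒ b = 584376.

r = 936, b = 584376.


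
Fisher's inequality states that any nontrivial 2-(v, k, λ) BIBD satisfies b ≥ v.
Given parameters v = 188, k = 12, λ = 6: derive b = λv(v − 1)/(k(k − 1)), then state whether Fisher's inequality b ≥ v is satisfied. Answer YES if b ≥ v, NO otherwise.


b = λv(v − 1)/(k(k − 1)) = 6·188·187/(12·11) = 210936/132 = 1598.
Compare with v = 188: b ≥ v, so Fisher's inequality holds.

YES


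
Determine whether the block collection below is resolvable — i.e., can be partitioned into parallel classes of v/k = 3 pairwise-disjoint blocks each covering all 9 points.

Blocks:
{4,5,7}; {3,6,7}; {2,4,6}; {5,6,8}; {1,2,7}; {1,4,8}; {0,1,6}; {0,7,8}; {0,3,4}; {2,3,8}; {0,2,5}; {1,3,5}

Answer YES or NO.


v = 9, block size k = 3, number of blocks = 12.
For resolvability, blocks must partition into parallel classes of size v/k = 3.
Total blocks must therefore be a multiple of 3: 12 = 3·4 + 0 ⇒ divisible ✓.
Greedy packing gives 4 candidate class(es). Each should be a full parallel class (size 3, covers all 9 points).
  Class 1 (3 blocks): {4,5,7}; {0,1,6}; {2,3,8}. Points covered: [0, 1, 2, 3, 4, 5, 6, 7, 8].
  Class 2 (3 blocks): {3,6,7}; {1,4,8}; {0,2,5}. Points covered: [0, 1, 2, 3, 4, 5, 6, 7, 8].
  Class 3 (3 blocks): {2,4,6}; {0,7,8}; {1,3,5}. Points covered: [0, 1, 2, 3, 4, 5, 6, 7, 8].
  Class 4 (3 blocks): {5,6,8}; {1,2,7}; {0,3,4}. Points covered: [0, 1, 2, 3, 4, 5, 6, 7, 8].
All classes full (size 3)? YES. All classes cover every point? YES.
Resolvable? YES.

YES
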